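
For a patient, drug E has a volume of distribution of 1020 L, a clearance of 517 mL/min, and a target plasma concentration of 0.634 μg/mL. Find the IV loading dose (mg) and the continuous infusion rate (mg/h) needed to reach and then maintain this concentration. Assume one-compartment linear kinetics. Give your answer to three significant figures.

(a) 647 mg; (b) 19.7 mg/h

Loading dose = Vd × C = 1020 × 0.634 = 646.7 mg
CL = 517 mL/min = 517 × 0.06 = 31.02 L/h
Maintenance: replace elimination → rate = CL × Css = 31.02 × 0.634 = 19.67 mg/h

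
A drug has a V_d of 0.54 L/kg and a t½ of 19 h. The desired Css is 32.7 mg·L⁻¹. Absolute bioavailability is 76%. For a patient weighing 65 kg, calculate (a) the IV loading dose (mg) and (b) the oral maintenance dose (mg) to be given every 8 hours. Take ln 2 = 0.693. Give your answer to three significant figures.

Total Vd = 0.54 × 65 = 35.10 L
LD = Vd × C = 35.10 × 32.7 = 1148 mg
CL = 0.693 × Vd / t½ = 0.693 × 35.10 / 19 = 1.280 L/h
D = CL × Css × τ / F = 1.280 × 32.7 × 8 / 0.76 = 440.6 mg

(a) 1150 mg; (b) 441 mg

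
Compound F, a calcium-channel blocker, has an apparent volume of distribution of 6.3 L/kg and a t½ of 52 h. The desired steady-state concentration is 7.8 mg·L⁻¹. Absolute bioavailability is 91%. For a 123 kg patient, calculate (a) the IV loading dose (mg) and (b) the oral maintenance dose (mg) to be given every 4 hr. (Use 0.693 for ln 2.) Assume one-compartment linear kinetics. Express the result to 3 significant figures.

(a) 6040 mg; (b) 354 mg

Vd(total) = 123 kg × 6.3 L/kg = 774.9 L
LD = Vd × C = 774.9 × 7.8 = 6044 mg
CL = 0.693 × Vd / t½ = 0.693 × 774.9 / 52 = 10.33 L/h
D = CL × Css × τ / F = 10.33 × 7.8 × 4 / 0.91 = 354.2 mg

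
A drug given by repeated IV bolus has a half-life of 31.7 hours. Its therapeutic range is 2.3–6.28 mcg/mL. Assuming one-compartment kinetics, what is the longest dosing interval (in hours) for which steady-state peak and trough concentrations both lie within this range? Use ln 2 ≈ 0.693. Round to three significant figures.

45.9 h

k = 0.693 / t½ = 0.693 / 31.7 = 0.02186 h⁻¹
Between IV bolus doses, concentration decays as C = C₀·e^(−kτ), so C_peak/C_trough = e^(kτ).
τ_max = ln(C_peak/C_trough) / k = ln(6.28/2.3) / 0.02186 = 1.004 / 0.02186 = 45.93 h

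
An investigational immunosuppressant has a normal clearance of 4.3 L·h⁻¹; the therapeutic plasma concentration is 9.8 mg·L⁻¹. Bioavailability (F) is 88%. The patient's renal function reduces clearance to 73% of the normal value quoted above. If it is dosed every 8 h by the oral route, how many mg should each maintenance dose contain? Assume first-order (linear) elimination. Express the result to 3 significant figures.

Patient clearance = 0.73 × 4.300 = 3.139 L/h
At steady state, dose per interval replaces the amount cleared in that interval: F·D/τ = CL·Css.
D = CL × Css × τ / F = 3.139 × 9.8 × 8 / 0.88 = 279.7 mg

280 mg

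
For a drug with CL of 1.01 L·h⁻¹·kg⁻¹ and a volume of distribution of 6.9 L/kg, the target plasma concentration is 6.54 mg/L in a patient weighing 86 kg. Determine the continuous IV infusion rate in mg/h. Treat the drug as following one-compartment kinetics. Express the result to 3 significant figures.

CL = 1.01 L·h⁻¹·kg⁻¹ × 86 kg = 86.86 L/h
Infusion rate = CL · Css = 86.86 L/h × 6.54 mg/L = 568.1 mg/h

568 mg/h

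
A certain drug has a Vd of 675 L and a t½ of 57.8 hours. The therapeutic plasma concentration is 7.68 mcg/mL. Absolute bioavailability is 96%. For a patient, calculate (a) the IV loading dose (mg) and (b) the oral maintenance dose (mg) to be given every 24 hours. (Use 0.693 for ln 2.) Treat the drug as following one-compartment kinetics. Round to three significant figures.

LD = Vd × C = 675.0 × 7.68 = 5184 mg
CL = 0.693 × Vd / t½ = 0.693 × 675.0 / 57.8 = 8.093 L/h
D = CL × Css × τ / F = 8.093 × 7.68 × 24 / 0.96 = 1554 mg

(a) 5180 mg; (b) 1550 mg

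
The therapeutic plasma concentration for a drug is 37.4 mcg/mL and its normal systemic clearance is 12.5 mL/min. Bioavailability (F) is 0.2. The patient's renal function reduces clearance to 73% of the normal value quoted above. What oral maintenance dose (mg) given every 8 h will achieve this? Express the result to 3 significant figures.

819 mg

CL = 12.5 mL/min × 60/1000 = 0.7500 L/h
Patient clearance = 0.73 × 0.7500 = 0.5475 L/h
At steady state, dose per interval replaces the amount cleared in that interval: F·D/τ = CL·Css.
D = CL × Css × τ / F = 0.5475 × 37.4 × 8 / 0.2 = 819.1 mg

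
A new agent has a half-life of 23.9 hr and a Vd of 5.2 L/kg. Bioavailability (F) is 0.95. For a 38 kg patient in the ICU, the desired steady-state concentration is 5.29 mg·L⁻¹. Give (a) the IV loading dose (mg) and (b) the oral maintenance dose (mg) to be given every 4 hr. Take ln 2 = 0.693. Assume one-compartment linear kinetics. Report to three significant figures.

Vd(total) = 38 kg × 5.2 L/kg = 197.6 L
LD = Vd × C = 197.6 × 5.29 = 1045 mg
CL = 0.693 × Vd / t½ = 0.693 × 197.6 / 23.9 = 5.730 L/h
D = CL × Css × τ / F = 5.730 × 5.29 × 4 / 0.95 = 127.6 mg

(a) 1050 mg; (b) 128 mg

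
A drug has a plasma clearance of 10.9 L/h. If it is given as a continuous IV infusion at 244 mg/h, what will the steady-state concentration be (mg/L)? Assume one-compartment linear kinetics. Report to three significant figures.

22.4 mg/L

Css = rate / CL = 244 / 10.90 = 22.39 mg/L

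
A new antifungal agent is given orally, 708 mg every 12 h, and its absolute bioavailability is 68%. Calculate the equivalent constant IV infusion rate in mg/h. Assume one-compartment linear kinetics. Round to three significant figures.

40.1 mg/h

Equivalent systemic input: infusion rate = F·D/τ.
Rate = 0.68 × 708 / 12 = 40.12 mg/h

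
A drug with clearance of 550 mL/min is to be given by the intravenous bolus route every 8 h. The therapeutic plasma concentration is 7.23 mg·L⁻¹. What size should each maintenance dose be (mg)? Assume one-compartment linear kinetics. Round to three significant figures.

1910 mg

Convert clearance: 550 mL/min × 60 min/h ÷ 1000 mL/L = 33.00 L/h
D = CL × Css × τ = 33.00 × 7.23 × 8 = 1909 mg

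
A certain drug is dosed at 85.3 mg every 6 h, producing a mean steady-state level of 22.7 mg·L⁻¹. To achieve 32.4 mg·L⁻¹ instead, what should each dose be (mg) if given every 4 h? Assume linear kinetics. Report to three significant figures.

For first-order elimination, Css ∝ F·D/(CL·τ); F and CL are unchanged, so Css ∝ D/τ.
D₂ = D₁ × (Css,target / Css,current) × (τ₂/τ₁) = 85.3 × (32.4/22.7) × (4/6) = 81.17 mg

81.2 mg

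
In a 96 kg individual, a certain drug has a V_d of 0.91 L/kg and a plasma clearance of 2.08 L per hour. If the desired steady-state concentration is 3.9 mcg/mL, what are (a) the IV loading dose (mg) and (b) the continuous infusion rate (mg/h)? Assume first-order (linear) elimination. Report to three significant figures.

Total Vd = 0.91 × 96 = 87.36 L
Loading dose = Vd × C = 87.36 × 3.9 = 340.7 mg
Maintenance infusion rate = CL × Css = 2.080 × 3.9 = 8.112 mg/h

(a) 341 mg; (b) 8.11 mg/h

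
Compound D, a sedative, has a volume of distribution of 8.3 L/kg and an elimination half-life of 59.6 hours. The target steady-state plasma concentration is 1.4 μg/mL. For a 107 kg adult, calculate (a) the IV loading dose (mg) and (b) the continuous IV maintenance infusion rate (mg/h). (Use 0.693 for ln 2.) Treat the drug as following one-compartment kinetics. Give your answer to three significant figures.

(a) 1240 mg; (b) 14.5 mg/h

Vd(total) = 107 kg × 8.3 L/kg = 888.1 L
LD = Vd × C = 888.1 × 1.4 = 1243 mg
CL = 0.693 × Vd / t½ = 0.693 × 888.1 / 59.6 = 10.33 L/h
Infusion rate = CL × Css = 10.33 × 1.4 = 14.46 mg/h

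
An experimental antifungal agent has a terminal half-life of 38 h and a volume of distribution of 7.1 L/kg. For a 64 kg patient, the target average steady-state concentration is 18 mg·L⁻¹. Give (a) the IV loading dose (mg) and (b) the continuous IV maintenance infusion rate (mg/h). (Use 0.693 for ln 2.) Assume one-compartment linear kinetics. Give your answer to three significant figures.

Vd = 7.1 L/kg × 64 kg = 454.4 L
LD = Vd × C = 454.4 × 18 = 8179 mg
CL = 0.693 × Vd / t½ = 0.693 × 454.4 / 38 = 8.287 L/h
Infusion rate = CL × Css = 8.287 × 18 = 149.2 mg/h

(a) 8180 mg; (b) 149 mg/h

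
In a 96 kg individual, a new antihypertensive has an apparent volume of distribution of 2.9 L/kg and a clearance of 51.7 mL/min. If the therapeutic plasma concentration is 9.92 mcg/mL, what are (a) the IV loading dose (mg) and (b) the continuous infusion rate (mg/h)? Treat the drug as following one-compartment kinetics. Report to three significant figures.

Vd = 2.9 L/kg × 96 kg = 278.4 L
Loading dose = Vd × C = 278.4 × 9.92 = 2762 mg
Convert clearance: 51.7 mL/min × 60 min/h ÷ 1000 mL/L = 3.102 L/h
Maintenance infusion rate = CL × Css = 3.102 × 9.92 = 30.77 mg/h

(a) 2760 mg; (b) 30.8 mg/h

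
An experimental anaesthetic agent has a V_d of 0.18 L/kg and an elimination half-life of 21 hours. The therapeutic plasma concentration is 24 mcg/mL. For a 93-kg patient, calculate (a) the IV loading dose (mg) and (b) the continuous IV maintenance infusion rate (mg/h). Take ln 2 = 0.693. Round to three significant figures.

Total Vd = 0.18 × 93 = 16.74 L
LD = Vd × C = 16.74 × 24 = 401.8 mg
CL = 0.693 × Vd / t½ = 0.693 × 16.74 / 21 = 0.5524 L/h
Infusion rate = CL × Css = 0.5524 × 24 = 13.26 mg/h

(a) 402 mg; (b) 13.3 mg/h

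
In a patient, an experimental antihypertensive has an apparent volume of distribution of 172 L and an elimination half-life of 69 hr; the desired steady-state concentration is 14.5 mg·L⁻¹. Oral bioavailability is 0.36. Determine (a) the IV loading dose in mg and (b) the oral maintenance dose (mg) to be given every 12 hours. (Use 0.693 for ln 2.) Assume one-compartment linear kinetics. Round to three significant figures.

LD = Vd × C = 172.0 × 14.5 = 2494 mg
CL = 0.693 × Vd / t½ = 0.693 × 172.0 / 69 = 1.727 L/h
D = CL × Css × τ / F = 1.727 × 14.5 × 12 / 0.36 = 834.7 mg

(a) 2490 mg; (b) 835 mg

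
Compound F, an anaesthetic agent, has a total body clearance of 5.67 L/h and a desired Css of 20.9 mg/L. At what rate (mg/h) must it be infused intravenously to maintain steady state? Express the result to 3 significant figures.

119 mg/h

Rate = CL × Css = 5.670 × 20.9 = 118.5 mg/h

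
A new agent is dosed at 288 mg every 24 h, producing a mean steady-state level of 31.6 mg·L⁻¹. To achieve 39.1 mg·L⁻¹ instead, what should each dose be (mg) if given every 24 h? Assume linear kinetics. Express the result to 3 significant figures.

With linear kinetics, Css is proportional to dose rate (D/τ) at fixed clearance.
D₂ = D₁ × (Css,target / Css,current) = 288 × 39.1/31.6 = 356.4 mg

356 mg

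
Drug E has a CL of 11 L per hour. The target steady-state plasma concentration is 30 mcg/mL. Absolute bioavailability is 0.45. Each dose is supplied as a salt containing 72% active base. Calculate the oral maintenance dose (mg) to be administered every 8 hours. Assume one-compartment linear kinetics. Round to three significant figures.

D = CL × Css × τ / F / S = 11.00 × 30 × 8 / 0.45 / 0.72 = 8148 mg

8150 mg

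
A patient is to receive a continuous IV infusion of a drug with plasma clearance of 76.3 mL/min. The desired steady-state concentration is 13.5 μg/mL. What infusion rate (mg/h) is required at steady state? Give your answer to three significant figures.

CL = 76.3 mL/min × 60/1000 = 4.578 L/h
At steady state, infusion rate equals elimination rate: rate in = CL × Css.
Rate = CL × Css = 4.578 × 13.5 = 61.80 mg/h

61.8 mg/h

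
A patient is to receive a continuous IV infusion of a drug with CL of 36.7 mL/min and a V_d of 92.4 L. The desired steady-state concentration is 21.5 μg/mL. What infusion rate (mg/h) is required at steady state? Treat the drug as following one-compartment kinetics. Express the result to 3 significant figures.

CL = 36.7 mL/min = 36.7 × 0.06 = 2.202 L/h
Maintenance depends on clearance, not Vd — rate in must match rate out.
Infusion rate = CL · Css = 2.202 L/h × 21.5 mg/L = 47.34 mg/h

47.3 mg/h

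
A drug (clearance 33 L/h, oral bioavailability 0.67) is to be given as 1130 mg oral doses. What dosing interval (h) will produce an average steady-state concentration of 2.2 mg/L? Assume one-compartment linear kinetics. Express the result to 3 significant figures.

F·D/τ = CL·Css → τ = F·D / (CL·Css).
τ = 0.67 × 1130 / (33 × 2.2) = 10.43 h

10.4 h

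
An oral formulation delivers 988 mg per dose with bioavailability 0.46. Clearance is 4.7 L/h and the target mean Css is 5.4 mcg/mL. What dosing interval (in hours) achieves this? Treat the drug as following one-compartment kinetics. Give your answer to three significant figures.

17.9 h

F·D/τ = CL·Css → τ = F·D / (CL·Css).
τ = 0.46 × 988 / (4.7 × 5.4) = 17.91 h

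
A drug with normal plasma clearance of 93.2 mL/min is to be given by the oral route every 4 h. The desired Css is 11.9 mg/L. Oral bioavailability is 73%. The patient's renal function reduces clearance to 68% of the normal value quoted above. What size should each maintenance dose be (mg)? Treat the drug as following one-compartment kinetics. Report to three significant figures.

248 mg

CL = 93.2 mL/min × 60/1000 = 5.592 L/h
Patient clearance = 0.68 × 5.592 = 3.803 L/h
D = CL × Css × τ / F = 3.803 × 11.9 × 4 / 0.73 = 248.0 mg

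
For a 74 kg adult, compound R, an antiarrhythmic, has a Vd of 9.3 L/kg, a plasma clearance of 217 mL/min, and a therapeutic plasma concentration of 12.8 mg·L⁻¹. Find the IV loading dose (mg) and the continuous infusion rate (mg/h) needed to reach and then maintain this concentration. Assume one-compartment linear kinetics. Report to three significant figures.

Total Vd = 9.3 × 74 = 688.2 L
Loading: fill Vd to C_target → 688.2 L × 12.8 mg/L = 8809 mg
Convert clearance: 217 mL/min × 60 min/h ÷ 1000 mL/L = 13.02 L/h
Infusion rate = 13.02 L/h × 12.8 mg/L = 166.7 mg/h

(a) 8810 mg; (b) 167 mg/h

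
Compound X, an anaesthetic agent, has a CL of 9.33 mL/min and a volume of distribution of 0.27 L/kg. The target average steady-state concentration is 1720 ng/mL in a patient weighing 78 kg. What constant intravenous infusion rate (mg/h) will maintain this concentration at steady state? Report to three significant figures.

0.963 mg/h

Convert clearance: 9.33 mL/min × 60 min/h ÷ 1000 mL/L = 0.5598 L/h
C = 1720 ng/mL = 1.720 mg/L
Infusion rate = CL · Css = 0.5598 L/h × 1.72 mg/L = 0.9629 mg/h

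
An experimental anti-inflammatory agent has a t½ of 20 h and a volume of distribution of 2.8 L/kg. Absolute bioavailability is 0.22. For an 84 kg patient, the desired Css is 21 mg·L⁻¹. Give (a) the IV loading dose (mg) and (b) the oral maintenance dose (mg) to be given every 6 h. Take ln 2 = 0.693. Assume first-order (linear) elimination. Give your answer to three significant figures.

(a) 4940 mg; (b) 4670 mg

Vd(total) = 84 kg × 2.8 L/kg = 235.2 L
LD = Vd × C = 235.2 × 21 = 4939 mg
CL = 0.693 × Vd / t½ = 0.693 × 235.2 / 20 = 8.150 L/h
D = CL × Css × τ / F = 8.150 × 21 × 6 / 0.22 = 4668 mg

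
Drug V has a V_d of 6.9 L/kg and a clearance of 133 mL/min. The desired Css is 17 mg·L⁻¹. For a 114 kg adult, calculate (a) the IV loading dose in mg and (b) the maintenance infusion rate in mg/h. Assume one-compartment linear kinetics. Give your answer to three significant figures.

Total Vd = 6.9 × 114 = 786.6 L
Loading dose = Vd × C = 786.6 × 17 = 13370 mg
CL = 133 mL/min × 60/1000 = 7.980 L/h
Maintenance infusion rate = CL × Css = 7.980 × 17 = 135.7 mg/h

(a) 13400 mg; (b) 136 mg/h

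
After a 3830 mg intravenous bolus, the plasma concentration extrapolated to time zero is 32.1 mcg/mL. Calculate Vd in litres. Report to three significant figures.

119 L

Immediately after an IV bolus, C₀ = Dose / Vd, so Vd = Dose / C₀.
Vd = 3830 / 32.1 = 119.3 L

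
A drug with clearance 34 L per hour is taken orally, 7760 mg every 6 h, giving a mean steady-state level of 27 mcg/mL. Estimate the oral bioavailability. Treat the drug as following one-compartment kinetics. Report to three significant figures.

F·D/τ = CL·Css at steady state → F = CL·Css·τ / D.
F = 34 × 27 × 6 / 7760 = 0.710

0.710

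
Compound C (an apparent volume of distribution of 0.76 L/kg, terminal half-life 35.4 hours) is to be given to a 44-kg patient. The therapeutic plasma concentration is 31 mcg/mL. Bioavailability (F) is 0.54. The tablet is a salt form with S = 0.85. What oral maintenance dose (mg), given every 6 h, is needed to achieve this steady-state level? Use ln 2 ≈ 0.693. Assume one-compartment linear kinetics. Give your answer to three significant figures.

Total Vd = 0.76 × 44 = 33.44 L
k = 0.693/35.4 = 0.01958 h⁻¹, so CL = k·Vd = 0.01958 × 33.44 = 0.6548 L/h
D = CL × Css × τ / F / S = 0.6548 × 31 × 6 / 0.54 / 0.85 = 265.3 mg

265 mg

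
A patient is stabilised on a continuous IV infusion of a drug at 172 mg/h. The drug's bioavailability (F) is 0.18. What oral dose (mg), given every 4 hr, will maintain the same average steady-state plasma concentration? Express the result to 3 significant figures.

3820 mg

To maintain the same Css, the systemic dosing rate must be unchanged: F·D/τ = infusion rate.
D = rate × τ / F = 172 × 4 / 0.18 = 3822 mg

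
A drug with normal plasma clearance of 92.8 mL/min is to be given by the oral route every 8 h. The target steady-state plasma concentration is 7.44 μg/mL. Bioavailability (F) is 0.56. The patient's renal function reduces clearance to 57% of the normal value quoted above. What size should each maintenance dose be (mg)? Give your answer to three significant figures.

337 mg

CL = 92.8 mL/min = 92.8 × 0.06 = 5.568 L/h
Patient clearance = 0.57 × 5.568 = 3.174 L/h
D = CL × Css × τ / F = 3.174 × 7.44 × 8 / 0.56 = 337.4 mg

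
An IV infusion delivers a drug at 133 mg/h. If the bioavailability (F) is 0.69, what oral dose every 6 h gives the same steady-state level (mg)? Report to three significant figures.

1160 mg

To maintain the same Css, the systemic dosing rate must be unchanged: F·D/τ = infusion rate.
D = rate × τ / F = 133 × 6 / 0.69 = 1157 mg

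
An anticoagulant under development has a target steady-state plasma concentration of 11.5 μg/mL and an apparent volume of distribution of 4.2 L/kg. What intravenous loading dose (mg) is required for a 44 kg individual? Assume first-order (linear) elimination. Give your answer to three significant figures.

2130 mg

Vd = 4.2 L/kg × 44 kg = 184.8 L
LD = Vd × C = 184.8 × 11.50 = 2125 mg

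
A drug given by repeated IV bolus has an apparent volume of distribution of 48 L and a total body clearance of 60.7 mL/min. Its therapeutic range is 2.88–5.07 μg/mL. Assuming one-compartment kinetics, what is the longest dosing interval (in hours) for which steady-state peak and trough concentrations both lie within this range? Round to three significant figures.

CL = 60.7 mL/min = 60.7 × 0.06 = 3.642 L/h
k = CL / Vd = 3.642 / 48.00 = 0.07588 h⁻¹
Between IV bolus doses, concentration decays as C = C₀·e^(−kτ), so C_peak/C_trough = e^(kτ).
τ_max = ln(C_peak/C_trough) / k = ln(5.07/2.88) / 0.07588 = 0.5656 / 0.07588 = 7.454 h

7.45 h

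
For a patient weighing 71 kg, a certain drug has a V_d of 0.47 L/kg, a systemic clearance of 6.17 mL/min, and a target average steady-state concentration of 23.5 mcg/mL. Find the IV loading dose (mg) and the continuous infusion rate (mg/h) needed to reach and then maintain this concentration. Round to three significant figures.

(a) 784 mg; (b) 8.70 mg/h

Vd(total) = 71 kg × 0.47 L/kg = 33.37 L
Loading: fill Vd to C_target → 33.37 L × 23.5 mg/L = 784.2 mg
CL = 6.17 mL/min = 6.17 × 0.06 = 0.3702 L/h
Maintenance infusion rate = CL × Css = 0.3702 × 23.5 = 8.700 mg/h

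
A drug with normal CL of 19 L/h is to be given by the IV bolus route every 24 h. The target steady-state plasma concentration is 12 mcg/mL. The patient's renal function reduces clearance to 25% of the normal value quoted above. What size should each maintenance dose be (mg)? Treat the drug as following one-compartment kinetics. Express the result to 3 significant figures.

Patient clearance = 0.25 × 19.00 = 4.750 L/h
At steady state, dose per interval replaces the amount cleared in that interval: D/τ = CL·Css.
D = CL × Css × τ = 4.750 × 12 × 24 = 1368 mg

1370 mg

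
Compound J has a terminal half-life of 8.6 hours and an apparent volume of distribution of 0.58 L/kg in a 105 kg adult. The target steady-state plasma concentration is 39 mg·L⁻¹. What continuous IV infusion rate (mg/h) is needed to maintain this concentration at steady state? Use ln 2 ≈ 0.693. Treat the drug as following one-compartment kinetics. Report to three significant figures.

191 mg/h

Vd = 0.58 L/kg × 105 kg = 60.90 L
CL = ln 2 · Vd / t½ = 0.693 × 60.90 / 8.6 = 4.907 L/h
Infusion rate = CL × Css = 4.907 × 39 = 191.4 mg/h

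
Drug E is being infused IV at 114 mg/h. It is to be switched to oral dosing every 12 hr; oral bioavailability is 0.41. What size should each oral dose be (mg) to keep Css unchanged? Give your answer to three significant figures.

3340 mg

To maintain the same Css, the systemic dosing rate must be unchanged: F·D/τ = infusion rate.
D = rate × τ / F = 114 × 12 / 0.41 = 3337 mg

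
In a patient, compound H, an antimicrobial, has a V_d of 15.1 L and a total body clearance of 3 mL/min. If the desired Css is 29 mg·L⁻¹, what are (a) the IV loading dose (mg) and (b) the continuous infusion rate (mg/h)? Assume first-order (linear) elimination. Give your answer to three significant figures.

(a) 438 mg; (b) 5.22 mg/h

LD = Vd · C_target = 15.10 × 29 = 437.9 mg
CL = 3 mL/min × 60/1000 = 0.1800 L/h
Maintenance: replace elimination → rate = CL × Css = 0.1800 × 29 = 5.220 mg/h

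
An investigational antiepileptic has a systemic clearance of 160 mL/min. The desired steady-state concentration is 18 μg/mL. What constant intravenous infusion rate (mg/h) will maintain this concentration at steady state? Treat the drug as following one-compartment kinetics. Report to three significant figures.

173 mg/h

Convert clearance: 160 mL/min × 60 min/h ÷ 1000 mL/L = 9.600 L/h
Infusion rate = CL · Css = 9.600 L/h × 18 mg/L = 172.8 mg/h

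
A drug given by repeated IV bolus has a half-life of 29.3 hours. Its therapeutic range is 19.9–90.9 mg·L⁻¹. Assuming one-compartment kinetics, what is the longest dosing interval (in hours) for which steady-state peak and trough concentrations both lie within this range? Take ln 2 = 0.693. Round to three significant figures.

64.2 h

k = 0.693 / t½ = 0.693 / 29.3 = 0.02365 h⁻¹
Between IV bolus doses, concentration decays as C = C₀·e^(−kτ), so C_peak/C_trough = e^(kτ).
τ_max = ln(C_peak/C_trough) / k = ln(90.9/19.9) / 0.02365 = 1.519 / 0.02365 = 64.23 h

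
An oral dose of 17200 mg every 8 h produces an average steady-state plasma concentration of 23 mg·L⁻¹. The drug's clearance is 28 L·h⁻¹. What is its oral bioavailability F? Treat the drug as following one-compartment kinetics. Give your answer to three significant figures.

0.300

F·D/τ = CL·Css at steady state → F = CL·Css·τ / D.
F = 28 × 23 × 8 / 17200 = 0.300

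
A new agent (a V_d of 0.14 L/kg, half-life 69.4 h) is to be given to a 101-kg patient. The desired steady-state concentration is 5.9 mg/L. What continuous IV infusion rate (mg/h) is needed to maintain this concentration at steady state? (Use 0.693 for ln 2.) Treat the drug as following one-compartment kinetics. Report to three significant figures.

Total Vd = 0.14 × 101 = 14.14 L
CL = 0.693 × Vd / t½ = 0.693 × 14.14 / 69.4 = 0.1412 L/h
Infusion rate = CL × Css = 0.1412 × 5.9 = 0.8331 mg/h

0.833 mg/h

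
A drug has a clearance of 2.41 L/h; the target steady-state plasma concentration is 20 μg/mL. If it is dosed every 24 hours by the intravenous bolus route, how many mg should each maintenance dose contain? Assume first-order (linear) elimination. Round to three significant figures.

D = CL × Css × τ = 2.410 × 20 × 24 = 1157 mg

1160 mg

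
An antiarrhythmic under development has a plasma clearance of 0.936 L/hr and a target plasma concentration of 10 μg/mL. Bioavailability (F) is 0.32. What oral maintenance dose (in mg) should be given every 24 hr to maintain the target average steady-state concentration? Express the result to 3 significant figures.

At steady state, dose per interval replaces the amount cleared in that interval: F·D/τ = CL·Css.
D = CL × Css × τ / F = 0.9360 × 10 × 24 / 0.32 = 702.0 mg

702 mg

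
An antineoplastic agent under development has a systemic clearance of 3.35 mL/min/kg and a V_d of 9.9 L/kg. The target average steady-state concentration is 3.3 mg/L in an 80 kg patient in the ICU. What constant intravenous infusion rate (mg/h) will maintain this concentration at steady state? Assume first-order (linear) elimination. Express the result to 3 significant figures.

CL = 3.35 mL/min/kg × 80 kg = 268.0 mL/min = 268.0 × 60/1000 = 16.08 L/h
Maintenance depends on clearance, not Vd — rate in must match rate out.
R₀ = 16.08 × 3.3 = 53.06 mg/h

53.1 mg/h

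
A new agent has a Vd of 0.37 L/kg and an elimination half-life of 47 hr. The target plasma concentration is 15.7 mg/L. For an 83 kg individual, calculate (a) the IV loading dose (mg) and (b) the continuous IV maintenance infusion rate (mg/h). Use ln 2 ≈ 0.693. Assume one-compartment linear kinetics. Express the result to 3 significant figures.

(a) 482 mg; (b) 7.11 mg/h

Vd(total) = 83 kg × 0.37 L/kg = 30.71 L
LD = Vd × C = 30.71 × 15.7 = 482.1 mg
CL = 0.693 × Vd / t½ = 0.693 × 30.71 / 47 = 0.4528 L/h
Infusion rate = CL × Css = 0.4528 × 15.7 = 7.109 mg/h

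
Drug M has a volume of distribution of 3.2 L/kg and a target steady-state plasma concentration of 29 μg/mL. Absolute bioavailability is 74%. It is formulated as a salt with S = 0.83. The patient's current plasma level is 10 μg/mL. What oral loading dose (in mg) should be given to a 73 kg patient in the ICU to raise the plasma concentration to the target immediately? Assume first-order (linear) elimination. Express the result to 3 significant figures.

Vd(total) = 73 kg × 3.2 L/kg = 233.6 L
Concentration deficit ΔC = 29 − 10 = 19.00 mg/L
LD = Vd × ΔC / F / S = 233.6 × 19.00 / 0.74 / 0.83 = 7226 mg

7230 mg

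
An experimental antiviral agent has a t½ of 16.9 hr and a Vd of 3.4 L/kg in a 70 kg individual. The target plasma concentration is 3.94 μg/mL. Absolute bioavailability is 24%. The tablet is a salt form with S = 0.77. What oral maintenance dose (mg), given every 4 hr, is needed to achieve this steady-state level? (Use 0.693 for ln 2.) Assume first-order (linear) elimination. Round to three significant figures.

Total Vd = 3.4 × 70 = 238.0 L
k = 0.693/16.9 = 0.04101 h⁻¹, so CL = k·Vd = 0.04101 × 238.0 = 9.760 L/h
D = CL × Css × τ / F / S = 9.760 × 3.94 × 4 / 0.24 / 0.77 = 832.3 mg

832 mg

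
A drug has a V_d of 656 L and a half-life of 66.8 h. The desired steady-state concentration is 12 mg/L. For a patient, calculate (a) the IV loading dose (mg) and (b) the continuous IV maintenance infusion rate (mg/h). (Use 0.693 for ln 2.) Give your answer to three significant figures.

(a) 7870 mg; (b) 81.7 mg/h

LD = Vd × C = 656.0 × 12 = 7872 mg
CL = 0.693 × Vd / t½ = 0.693 × 656.0 / 66.8 = 6.806 L/h
Infusion rate = CL × Css = 6.806 × 12 = 81.67 mg/h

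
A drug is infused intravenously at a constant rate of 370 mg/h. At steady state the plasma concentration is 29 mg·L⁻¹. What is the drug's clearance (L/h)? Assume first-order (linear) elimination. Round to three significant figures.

12.8 L/h

At steady state, infusion rate = CL × Css, so CL = rate / Css.
CL = 370 / 29 = 12.76 L/h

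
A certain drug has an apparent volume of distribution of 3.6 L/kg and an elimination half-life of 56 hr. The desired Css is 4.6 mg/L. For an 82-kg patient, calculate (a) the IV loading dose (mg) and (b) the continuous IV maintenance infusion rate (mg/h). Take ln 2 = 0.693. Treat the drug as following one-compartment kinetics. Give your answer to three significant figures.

Total Vd = 3.6 × 82 = 295.2 L
LD = Vd × C = 295.2 × 4.6 = 1358 mg
CL = 0.693 × Vd / t½ = 0.693 × 295.2 / 56 = 3.653 L/h
Infusion rate = CL × Css = 3.653 × 4.6 = 16.80 mg/h

(a) 1360 mg; (b) 16.8 mg/h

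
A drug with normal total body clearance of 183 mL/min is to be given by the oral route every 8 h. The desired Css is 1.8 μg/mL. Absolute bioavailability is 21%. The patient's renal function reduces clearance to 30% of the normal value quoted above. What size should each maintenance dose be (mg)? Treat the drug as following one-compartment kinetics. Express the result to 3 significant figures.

226 mg

Convert clearance: 183 mL/min × 60 min/h ÷ 1000 mL/L = 10.98 L/h
Patient clearance = 0.3 × 10.98 = 3.294 L/h
At steady state, dose per interval replaces the amount cleared in that interval: F·D/τ = CL·Css.
D = CL × Css × τ / F = 3.294 × 1.8 × 8 / 0.21 = 225.9 mg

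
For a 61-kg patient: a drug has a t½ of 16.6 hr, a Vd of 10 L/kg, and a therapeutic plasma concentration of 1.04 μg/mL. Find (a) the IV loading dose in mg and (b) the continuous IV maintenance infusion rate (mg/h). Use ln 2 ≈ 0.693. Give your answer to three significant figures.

(a) 634 mg; (b) 26.5 mg/h

Vd(total) = 61 kg × 10 L/kg = 610.0 L
LD = Vd × C = 610.0 × 1.04 = 634.4 mg
CL = 0.693 × Vd / t½ = 0.693 × 610.0 / 16.6 = 25.47 L/h
Infusion rate = CL × Css = 25.47 × 1.04 = 26.49 mg/h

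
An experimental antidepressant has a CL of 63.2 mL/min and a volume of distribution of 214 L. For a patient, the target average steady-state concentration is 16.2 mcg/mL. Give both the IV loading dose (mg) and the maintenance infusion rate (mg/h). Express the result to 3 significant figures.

(a) 3470 mg; (b) 61.4 mg/h

Loading: fill Vd to C_target → 214.0 L × 16.2 mg/L = 3467 mg
CL = 63.2 mL/min × 60/1000 = 3.792 L/h
Maintenance infusion rate = CL × Css = 3.792 × 16.2 = 61.43 mg/h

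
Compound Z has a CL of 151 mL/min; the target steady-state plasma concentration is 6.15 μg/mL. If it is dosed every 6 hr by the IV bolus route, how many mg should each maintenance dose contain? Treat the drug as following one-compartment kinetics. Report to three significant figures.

CL = 151 mL/min = 151 × 0.06 = 9.060 L/h
D = CL × Css × τ = 9.060 × 6.15 × 6 = 334.3 mg

334 mg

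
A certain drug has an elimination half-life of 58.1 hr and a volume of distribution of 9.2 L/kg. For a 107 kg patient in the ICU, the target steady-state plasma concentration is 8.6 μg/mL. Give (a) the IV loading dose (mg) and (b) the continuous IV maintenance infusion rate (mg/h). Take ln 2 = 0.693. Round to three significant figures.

Vd = 9.2 L/kg × 107 kg = 984.4 L
LD = Vd × C = 984.4 × 8.6 = 8466 mg
CL = 0.693 × Vd / t½ = 0.693 × 984.4 / 58.1 = 11.74 L/h
Infusion rate = CL × Css = 11.74 × 8.6 = 101.0 mg/h

(a) 8470 mg; (b) 101 mg/h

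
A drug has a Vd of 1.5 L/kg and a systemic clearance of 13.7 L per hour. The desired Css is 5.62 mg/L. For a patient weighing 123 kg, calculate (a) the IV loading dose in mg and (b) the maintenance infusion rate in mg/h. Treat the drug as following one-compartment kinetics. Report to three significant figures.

(a) 1040 mg; (b) 77.0 mg/h

Total Vd = 1.5 × 123 = 184.5 L
LD = Vd · C_target = 184.5 × 5.62 = 1037 mg
Infusion rate = 13.70 L/h × 5.62 mg/L = 76.99 mg/h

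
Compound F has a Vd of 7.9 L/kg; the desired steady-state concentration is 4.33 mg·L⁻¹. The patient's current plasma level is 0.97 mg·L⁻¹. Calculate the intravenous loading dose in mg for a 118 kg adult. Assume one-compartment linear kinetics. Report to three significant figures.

3130 mg

Vd = 7.9 L/kg × 118 kg = 932.2 L
The loading dose fills Vd to the target concentration.
Concentration deficit ΔC = 4.33 − 0.97 = 3.360 mg/L
LD = Vd × ΔC = 932.2 × 3.360 = 3132 mg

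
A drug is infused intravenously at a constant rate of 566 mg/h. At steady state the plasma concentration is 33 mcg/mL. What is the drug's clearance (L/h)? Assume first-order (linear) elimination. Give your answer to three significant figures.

At steady state, infusion rate = CL × Css, so CL = rate / Css.
CL = 566 / 33 = 17.15 L/h

17.2 L/h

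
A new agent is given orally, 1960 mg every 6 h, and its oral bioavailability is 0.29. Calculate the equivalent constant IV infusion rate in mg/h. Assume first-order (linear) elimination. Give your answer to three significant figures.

94.7 mg/h

Equivalent systemic input: infusion rate = F·D/τ.
Rate = 0.29 × 1960 / 6 = 94.73 mg/h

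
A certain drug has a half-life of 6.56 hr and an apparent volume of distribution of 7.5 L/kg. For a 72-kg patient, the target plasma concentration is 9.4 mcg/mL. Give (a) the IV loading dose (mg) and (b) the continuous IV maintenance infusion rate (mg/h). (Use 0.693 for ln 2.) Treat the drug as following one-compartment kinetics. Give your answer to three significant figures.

(a) 5080 mg; (b) 536 mg/h

Vd = 7.5 L/kg × 72 kg = 540.0 L
LD = Vd × C = 540.0 × 9.4 = 5076 mg
CL = 0.693 × Vd / t½ = 0.693 × 540.0 / 6.56 = 57.05 L/h
Infusion rate = CL × Css = 57.05 × 9.4 = 536.3 mg/h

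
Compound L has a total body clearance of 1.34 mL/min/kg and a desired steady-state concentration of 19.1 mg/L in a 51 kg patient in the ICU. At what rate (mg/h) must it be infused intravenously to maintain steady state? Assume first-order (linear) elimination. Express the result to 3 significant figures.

CL = 1.34 mL/min/kg × 51 kg = 68.34 mL/min = 68.34 × 60/1000 = 4.100 L/h
R₀ = 4.100 × 19.1 = 78.31 mg/h

78.3 mg/h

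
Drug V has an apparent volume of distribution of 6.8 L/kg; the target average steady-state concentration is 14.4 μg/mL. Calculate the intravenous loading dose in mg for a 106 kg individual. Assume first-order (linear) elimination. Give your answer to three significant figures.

Total Vd = 6.8 × 106 = 720.8 L
LD = Vd × C = 720.8 × 14.40 = 10380 mg

10400 mg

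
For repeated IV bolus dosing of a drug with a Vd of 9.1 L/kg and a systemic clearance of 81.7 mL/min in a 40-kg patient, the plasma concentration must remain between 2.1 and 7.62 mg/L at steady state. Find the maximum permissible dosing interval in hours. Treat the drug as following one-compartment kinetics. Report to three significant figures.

95.7 h

Total Vd = 9.1 × 40 = 364.0 L
Convert clearance: 81.7 mL/min × 60 min/h ÷ 1000 mL/L = 4.902 L/h
k = CL / Vd = 4.902 / 364.0 = 0.01347 h⁻¹
Between IV bolus doses, concentration decays as C = C₀·e^(−kτ), so C_peak/C_trough = e^(kτ).
τ_max = ln(C_peak/C_trough) / k = ln(7.62/2.1) / 0.01347 = 1.289 / 0.01347 = 95.69 h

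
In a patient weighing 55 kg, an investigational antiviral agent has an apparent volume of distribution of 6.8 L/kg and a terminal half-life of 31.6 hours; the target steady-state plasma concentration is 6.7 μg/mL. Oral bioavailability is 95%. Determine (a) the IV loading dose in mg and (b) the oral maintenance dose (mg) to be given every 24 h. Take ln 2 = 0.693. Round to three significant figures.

Total Vd = 6.8 × 55 = 374.0 L
LD = Vd × C = 374.0 × 6.7 = 2506 mg
CL = 0.693 × Vd / t½ = 0.693 × 374.0 / 31.6 = 8.202 L/h
D = CL × Css × τ / F = 8.202 × 6.7 × 24 / 0.95 = 1388 mg

(a) 2510 mg; (b) 1390 mg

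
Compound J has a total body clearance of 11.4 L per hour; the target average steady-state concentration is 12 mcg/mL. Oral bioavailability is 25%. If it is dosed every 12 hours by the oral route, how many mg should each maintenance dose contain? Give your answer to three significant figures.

D = CL × Css × τ / F = 11.40 × 12 × 12 / 0.25 = 6566 mg

6570 mg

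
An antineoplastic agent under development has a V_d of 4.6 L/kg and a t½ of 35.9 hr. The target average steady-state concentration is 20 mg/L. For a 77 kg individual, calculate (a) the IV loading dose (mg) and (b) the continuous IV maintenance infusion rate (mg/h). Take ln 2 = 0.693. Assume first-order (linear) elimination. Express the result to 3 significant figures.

Vd = 4.6 L/kg × 77 kg = 354.2 L
LD = Vd × C = 354.2 × 20 = 7084 mg
CL = 0.693 × Vd / t½ = 0.693 × 354.2 / 35.9 = 6.837 L/h
Infusion rate = CL × Css = 6.837 × 20 = 136.7 mg/h

(a) 7080 mg; (b) 137 mg/h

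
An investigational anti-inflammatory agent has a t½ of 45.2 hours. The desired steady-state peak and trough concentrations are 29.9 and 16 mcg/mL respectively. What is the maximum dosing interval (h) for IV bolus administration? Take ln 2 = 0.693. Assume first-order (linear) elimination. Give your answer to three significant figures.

40.8 h

k = 0.693 / t½ = 0.693 / 45.2 = 0.01533 h⁻¹
Between IV bolus doses, concentration decays as C = C₀·e^(−kτ), so C_peak/C_trough = e^(kτ).
τ_max = ln(C_peak/C_trough) / k = ln(29.9/16) / 0.01533 = 0.6253 / 0.01533 = 40.79 h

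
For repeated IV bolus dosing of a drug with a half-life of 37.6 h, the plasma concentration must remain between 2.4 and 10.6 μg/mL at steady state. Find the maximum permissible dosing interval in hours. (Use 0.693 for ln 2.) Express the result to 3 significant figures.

k = 0.693 / t½ = 0.693 / 37.6 = 0.01843 h⁻¹
Between IV bolus doses, concentration decays as C = C₀·e^(−kτ), so C_peak/C_trough = e^(kτ).
τ_max = ln(C_peak/C_trough) / k = ln(10.6/2.4) / 0.01843 = 1.485 / 0.01843 = 80.58 h

80.6 h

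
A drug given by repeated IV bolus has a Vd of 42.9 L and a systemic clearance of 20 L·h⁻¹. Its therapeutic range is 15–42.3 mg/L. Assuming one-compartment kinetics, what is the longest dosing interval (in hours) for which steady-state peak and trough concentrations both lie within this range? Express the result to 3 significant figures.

k = CL / Vd = 20.00 / 42.90 = 0.4662 h⁻¹
Between IV bolus doses, concentration decays as C = C₀·e^(−kτ), so C_peak/C_trough = e^(kτ).
τ_max = ln(C_peak/C_trough) / k = ln(42.3/15) / 0.4662 = 1.037 / 0.4662 = 2.224 h

2.22 h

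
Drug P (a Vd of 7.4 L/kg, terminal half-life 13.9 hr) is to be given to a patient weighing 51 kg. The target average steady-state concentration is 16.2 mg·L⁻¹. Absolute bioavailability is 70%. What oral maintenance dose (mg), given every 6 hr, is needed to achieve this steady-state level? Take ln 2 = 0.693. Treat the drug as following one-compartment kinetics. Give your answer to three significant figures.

2610 mg

Vd(total) = 51 kg × 7.4 L/kg = 377.4 L
k = 0.693/13.9 = 0.04986 h⁻¹, so CL = k·Vd = 0.04986 × 377.4 = 18.82 L/h
D = CL × Css × τ / F = 18.82 × 16.2 × 6 / 0.7 = 2613 mg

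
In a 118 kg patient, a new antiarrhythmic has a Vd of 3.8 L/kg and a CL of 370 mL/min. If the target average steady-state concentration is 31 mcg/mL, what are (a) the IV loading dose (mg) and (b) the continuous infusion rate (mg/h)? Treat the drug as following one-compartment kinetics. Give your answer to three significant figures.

Total Vd = 3.8 × 118 = 448.4 L
Loading dose = Vd × C = 448.4 × 31 = 13900 mg
CL = 370 mL/min × 60/1000 = 22.20 L/h
Maintenance infusion rate = CL × Css = 22.20 × 31 = 688.2 mg/h

(a) 13900 mg; (b) 688 mg/h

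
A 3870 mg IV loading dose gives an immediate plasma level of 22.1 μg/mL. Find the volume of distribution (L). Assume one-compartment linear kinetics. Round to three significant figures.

Immediately after an IV bolus, C₀ = Dose / Vd, so Vd = Dose / C₀.
Vd = 3870 / 22.1 = 175.1 L

175 L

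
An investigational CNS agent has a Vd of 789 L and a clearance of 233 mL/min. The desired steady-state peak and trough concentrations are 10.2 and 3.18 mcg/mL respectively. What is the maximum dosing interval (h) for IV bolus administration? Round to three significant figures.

CL = 233 mL/min × 60/1000 = 13.98 L/h
k = CL / Vd = 13.98 / 789.0 = 0.01772 h⁻¹
Between IV bolus doses, concentration decays as C = C₀·e^(−kτ), so C_peak/C_trough = e^(kτ).
τ_max = ln(C_peak/C_trough) / k = ln(10.2/3.18) / 0.01772 = 1.166 / 0.01772 = 65.80 h

65.8 h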